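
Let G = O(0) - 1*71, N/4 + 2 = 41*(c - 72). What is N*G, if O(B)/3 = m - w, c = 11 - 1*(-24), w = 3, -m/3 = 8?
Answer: 923552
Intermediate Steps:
m = -24 (m = -3*8 = -24)
c = 35 (c = 11 + 24 = 35)
O(B) = -81 (O(B) = 3*(-24 - 1*3) = 3*(-24 - 3) = 3*(-27) = -81)
N = -6076 (N = -8 + 4*(41*(35 - 72)) = -8 + 4*(41*(-37)) = -8 + 4*(-1517) = -8 - 6068 = -6076)
G = -152 (G = -81 - 1*71 = -81 - 71 = -152)
N*G = -6076*(-152) = 923552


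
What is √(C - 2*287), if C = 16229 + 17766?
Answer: √33421 ≈ 182.81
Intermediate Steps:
C = 33995
√(C - 2*287) = √(33995 - 2*287) = √(33995 - 574) = √33421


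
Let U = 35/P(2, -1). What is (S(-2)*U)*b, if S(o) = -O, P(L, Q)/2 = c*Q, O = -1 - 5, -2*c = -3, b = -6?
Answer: 420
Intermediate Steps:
c = 3/2 (c = -1/2*(-3) = 3/2 ≈ 1.5000)
O = -6
P(L, Q) = 3*Q (P(L, Q) = 2*(3*Q/2) = 3*Q)
S(o) = 6 (S(o) = -1*(-6) = 6)
U = -35/3 (U = 35/((3*(-1))) = 35/(-3) = 35*(-1/3) = -35/3 ≈ -11.667)
(S(-2)*U)*b = (6*(-35/3))*(-6) = -70*(-6) = 420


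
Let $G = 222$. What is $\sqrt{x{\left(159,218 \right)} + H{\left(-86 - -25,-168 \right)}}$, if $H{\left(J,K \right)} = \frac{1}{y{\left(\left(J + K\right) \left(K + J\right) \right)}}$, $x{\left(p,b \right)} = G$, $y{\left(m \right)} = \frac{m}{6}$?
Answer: $\frac{2 \sqrt{2910477}}{229} \approx 14.9$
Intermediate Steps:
$y{\left(m \right)} = \frac{m}{6}$ ($y{\left(m \right)} = m \frac{1}{6} = \frac{m}{6}$)
$x{\left(p,b \right)} = 222$
$H{\left(J,K \right)} = \frac{6}{\left(J + K\right)^{2}}$ ($H{\left(J,K \right)} = \frac{1}{\frac{1}{6} \left(J + K\right) \left(K + J\right)} = \frac{1}{\frac{1}{6} \left(J + K\right) \left(J + K\right)} = \frac{1}{\frac{1}{6} \left(J + K\right)^{2}} = \frac{6}{\left(J + K\right)^{2}}$)
$\sqrt{x{\left(159,218 \right)} + H{\left(-86 - -25,-168 \right)}} = \sqrt{222 + \frac{6}{\left(-86 - -25\right)^{2} + \left(-168\right)^{2} + 2 \left(-86 - -25\right) \left(-168\right)}} = \sqrt{222 + \frac{6}{\left(-86 + 25\right)^{2} + 28224 + 2 \left(-86 + 25\right) \left(-168\right)}} = \sqrt{222 + \frac{6}{\left(-61\right)^{2} + 28224 + 2 \left(-61\right) \left(-168\right)}} = \sqrt{222 + \frac{6}{3721 + 28224 + 20496}} = \sqrt{222 + \frac{6}{52441}} = \sqrt{\frac{11641908}{52441}} = \frac{2 \sqrt{2910477}}{229}$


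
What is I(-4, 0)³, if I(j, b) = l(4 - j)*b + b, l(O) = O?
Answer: 0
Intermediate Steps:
I(j, b) = b + b*(4 - j) (I(j, b) = (4 - j)*b + b = b*(4 - j) + b = b + b*(4 - j))
I(-4, 0)³ = (0*(5 - 1*(-4)))³ = (0*(5 + 4))³ = (0*9)³ = 0³ = 0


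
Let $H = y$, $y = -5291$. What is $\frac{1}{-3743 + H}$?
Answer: $- \frac{1}{9034} \approx -0.00011069$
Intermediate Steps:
$H = -5291$
$\frac{1}{-3743 + H} = \frac{1}{-3743 - 5291} = \frac{1}{-9034} = - \frac{1}{9034}$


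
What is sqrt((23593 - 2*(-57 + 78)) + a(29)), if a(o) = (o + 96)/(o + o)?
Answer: 3*sqrt(8803646)/58 ≈ 153.47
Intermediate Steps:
a(o) = (96 + o)/(2*o) (a(o) = (96 + o)/((2*o)) = (96 + o)*(1/(2*o)) = (96 + o)/(2*o))
sqrt((23593 - 2*(-57 + 78)) + a(29)) = sqrt((23593 - 2*(-57 + 78)) + (1/2)*(96 + 29)/29) = sqrt((23593 - 2*21) + (1/2)*(1/29)*125) = sqrt((23593 - 42) + 125/58) = sqrt(23551 + 125/58) = sqrt(1366083/58) = 3*sqrt(8803646)/58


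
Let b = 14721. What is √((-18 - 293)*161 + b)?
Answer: 5*I*√1414 ≈ 188.02*I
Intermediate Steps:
√((-18 - 293)*161 + b) = √((-18 - 293)*161 + 14721) = √(-311*161 + 14721) = √(-50071 + 14721) = √(-35350) = 5*I*√1414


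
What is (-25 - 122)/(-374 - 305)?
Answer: 21/97 ≈ 0.21649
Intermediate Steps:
(-25 - 122)/(-374 - 305) = -147/(-679) = -147*(-1/679) = 21/97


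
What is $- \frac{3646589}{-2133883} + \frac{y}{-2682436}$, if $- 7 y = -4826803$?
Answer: $\frac{58172358409579}{40068032052916} \approx 1.4518$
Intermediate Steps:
$y = \frac{4826803}{7}$ ($y = \left(- \frac{1}{7}\right) \left(-4826803\right) = \frac{4826803}{7} \approx 6.8954 \cdot 10^{5}$)
$- \frac{3646589}{-2133883} + \frac{y}{-2682436} = - \frac{3646589}{-2133883} + \frac{4826803}{7 \left(-2682436\right)} = \left(-3646589\right) \left(- \frac{1}{2133883}\right) + \frac{4826803}{7} \left(- \frac{1}{2682436}\right) = \frac{3646589}{2133883} - \frac{4826803}{18777052} = \frac{58172358409579}{40068032052916}$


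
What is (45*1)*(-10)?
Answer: -450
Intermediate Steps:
(45*1)*(-10) = 45*(-10) = -450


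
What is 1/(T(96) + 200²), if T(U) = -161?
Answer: 1/39839 ≈ 2.5101e-5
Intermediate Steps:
1/(T(96) + 200²) = 1/(-161 + 200²) = 1/(-161 + 40000) = 1/39839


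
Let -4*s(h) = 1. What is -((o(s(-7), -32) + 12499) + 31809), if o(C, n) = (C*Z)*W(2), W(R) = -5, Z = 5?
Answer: -177257/4 ≈ -44314.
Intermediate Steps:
s(h) = -¼ (s(h) = -¼*1 = -¼)
o(C, n) = -25*C (o(C, n) = (C*5)*(-5) = (5*C)*(-5) = -25*C)
-((o(s(-7), -32) + 12499) + 31809) = -((-25*(-¼) + 12499) + 31809) = -((25/4 + 12499) + 31809) = -(50021/4 + 31809) = -1*177257/4 = -177257/4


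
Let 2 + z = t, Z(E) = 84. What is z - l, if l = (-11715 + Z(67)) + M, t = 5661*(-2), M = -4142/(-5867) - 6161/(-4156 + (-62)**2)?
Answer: 524525837/1830504 ≈ 286.55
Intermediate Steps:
M = 37438891/1830504 (M = -4142*(-1/5867) - 6161/(-4156 + 3844) = 4142/5867 - 6161/(-312) = 4142/5867 - 6161*(-1/312) = 4142/5867 + 6161/312 = 37438891/1830504 ≈ 20.453)
t = -11322
z = -11324 (z = -2 - 11322 = -11324)
l = -21253153133/1830504 (l = (-11715 + 84) + 37438891/1830504 = -11631 + 37438891/1830504 = -21253153133/1830504 ≈ -11611.)
z - l = -11324 - 1*(-21253153133/1830504) = -11324 + 21253153133/1830504 = 524525837/1830504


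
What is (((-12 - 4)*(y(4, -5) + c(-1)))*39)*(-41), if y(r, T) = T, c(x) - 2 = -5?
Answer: -204672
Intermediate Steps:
c(x) = -3 (c(x) = 2 - 5 = -3)
(((-12 - 4)*(y(4, -5) + c(-1)))*39)*(-41) = (((-12 - 4)*(-5 - 3))*39)*(-41) = (-16*(-8)*39)*(-41) = (128*39)*(-41) = 4992*(-41) = -204672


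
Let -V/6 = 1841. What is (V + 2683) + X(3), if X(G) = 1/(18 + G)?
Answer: -175622/21 ≈ -8363.0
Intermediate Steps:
V = -11046 (V = -6*1841 = -11046)
(V + 2683) + X(3) = (-11046 + 2683) + 1/(18 + 3) = -8363 + 1/21 = -175622/21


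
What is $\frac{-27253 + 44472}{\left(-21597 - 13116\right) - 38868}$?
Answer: $- \frac{17219}{73581} \approx -0.23401$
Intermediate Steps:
$\frac{-27253 + 44472}{\left(-21597 - 13116\right) - 38868} = \frac{17219}{-34713 - 38868} = \frac{17219}{-73581} = 17219 \left(- \frac{1}{73581}\right) = - \frac{17219}{73581}$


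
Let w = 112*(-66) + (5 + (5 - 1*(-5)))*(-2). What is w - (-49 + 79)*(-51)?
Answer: -5892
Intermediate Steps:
w = -7422 (w = -7392 + (5 + (5 + 5))*(-2) = -7392 + (5 + 10)*(-2) = -7392 + 15*(-2) = -7392 - 30 = -7422)
w - (-49 + 79)*(-51) = -7422 - (-49 + 79)*(-51) = -7422 - 30*(-51) = -7422 - 1*(-1530) = -7422 + 1530 = -5892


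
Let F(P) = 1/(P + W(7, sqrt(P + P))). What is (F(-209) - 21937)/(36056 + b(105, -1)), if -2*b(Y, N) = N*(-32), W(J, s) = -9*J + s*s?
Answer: -15136531/24867600 ≈ -0.60868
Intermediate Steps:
W(J, s) = s**2 - 9*J (W(J, s) = -9*J + s**2 = s**2 - 9*J)
F(P) = 1/(-63 + 3*P) (F(P) = 1/(P + ((sqrt(P + P))**2 - 9*7)) = 1/(P + ((sqrt(2*P))**2 - 63)) = 1/(P + ((sqrt(2)*sqrt(P))**2 - 63)) = 1/(P + (2*P - 63)) = 1/(P + (-63 + 2*P)) = 1/(-63 + 3*P))
b(Y, N) = 16*N (b(Y, N) = -N*(-32)/2 = -(-16)*N = 16*N)
(F(-209) - 21937)/(36056 + b(105, -1)) = (1/(3*(-21 - 209)) - 21937)/(36056 + 16*(-1)) = ((1/3)/(-230) - 21937)/(36056 - 16) = ((1/3)*(-1/230) - 21937)/36040 = (-1/690 - 21937)*(1/36040) = -15136531/690*1/36040 = -15136531/24867600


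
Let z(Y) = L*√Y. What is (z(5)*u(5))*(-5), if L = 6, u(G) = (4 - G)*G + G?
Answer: 0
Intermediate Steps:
u(G) = G + G*(4 - G) (u(G) = G*(4 - G) + G = G + G*(4 - G))
z(Y) = 6*√Y
(z(5)*u(5))*(-5) = ((6*√5)*(5*(5 - 1*5)))*(-5) = ((6*√5)*(5*(5 - 5)))*(-5) = ((6*√5)*(5*0))*(-5) = ((6*√5)*0)*(-5) = 0*(-5) = 0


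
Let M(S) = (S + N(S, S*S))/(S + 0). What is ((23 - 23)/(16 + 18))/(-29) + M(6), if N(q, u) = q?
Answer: 2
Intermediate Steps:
M(S) = 2 (M(S) = (S + S)/(S + 0) = (2*S)/S = 2)
((23 - 23)/(16 + 18))/(-29) + M(6) = ((23 - 23)/(16 + 18))/(-29) + 2 = -0/34 + 2 = -1/29*0 + 2 = 0 + 2 = 2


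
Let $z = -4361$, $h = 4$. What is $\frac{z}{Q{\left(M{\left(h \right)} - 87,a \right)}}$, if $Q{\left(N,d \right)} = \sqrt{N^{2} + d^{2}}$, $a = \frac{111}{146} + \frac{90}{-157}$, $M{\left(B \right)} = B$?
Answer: $- \frac{99962842 \sqrt{3619623559045}}{3619623559045} \approx -52.542$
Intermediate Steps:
$a = \frac{4287}{22922}$ ($a = 111 \cdot \frac{1}{146} + 90 \left(- \frac{1}{157}\right) = \frac{111}{146} - \frac{90}{157} = \frac{4287}{22922} \approx 0.18703$)
$\frac{z}{Q{\left(M{\left(h \right)} - 87,a \right)}} = - \frac{4361}{\sqrt{\left(4 - 87\right)^{2} + \left(\frac{4287}{22922}\right)^{2}}} = - \frac{4361}{\sqrt{\left(4 - 87\right)^{2} + \frac{18378369}{525418084}}} = - \frac{4361}{\sqrt{\left(-83\right)^{2} + \frac{18378369}{525418084}}} = - \frac{4361}{\sqrt{6889 + \frac{18378369}{525418084}}} = - \frac{4361}{\sqrt{\frac{3619623559045}{525418084}}} = - \frac{4361}{\frac{1}{22922} \sqrt{3619623559045}} = - 4361 \frac{22922 \sqrt{3619623559045}}{3619623559045} = - \frac{99962842 \sqrt{3619623559045}}{3619623559045}$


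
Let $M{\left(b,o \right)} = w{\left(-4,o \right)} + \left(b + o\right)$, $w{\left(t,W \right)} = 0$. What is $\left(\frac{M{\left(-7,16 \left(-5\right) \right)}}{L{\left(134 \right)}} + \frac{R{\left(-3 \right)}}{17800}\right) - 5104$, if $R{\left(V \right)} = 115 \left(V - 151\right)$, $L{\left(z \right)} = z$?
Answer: $- \frac{608899127}{119260} \approx -5105.6$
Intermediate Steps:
$R{\left(V \right)} = -17365 + 115 V$ ($R{\left(V \right)} = 115 \left(-151 + V\right) = -17365 + 115 V$)
$M{\left(b,o \right)} = b + o$ ($M{\left(b,o \right)} = 0 + \left(b + o\right) = b + o$)
$\left(\frac{M{\left(-7,16 \left(-5\right) \right)}}{L{\left(134 \right)}} + \frac{R{\left(-3 \right)}}{17800}\right) - 5104 = \left(\frac{-7 + 16 \left(-5\right)}{134} + \frac{-17365 + 115 \left(-3\right)}{17800}\right) - 5104 = \left(\left(-7 - 80\right) \frac{1}{134} + \left(-17365 - 345\right) \frac{1}{17800}\right) - 5104 = \left(\left(-87\right) \frac{1}{134} - \frac{1771}{1780}\right) - 5104 = \left(- \frac{87}{134} - \frac{1771}{1780}\right) - 5104 = - \frac{196087}{119260} - 5104 = - \frac{608899127}{119260}$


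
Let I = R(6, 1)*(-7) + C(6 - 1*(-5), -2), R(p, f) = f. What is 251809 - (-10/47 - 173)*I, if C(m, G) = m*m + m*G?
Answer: 12583995/47 ≈ 2.6774e+5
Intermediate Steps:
C(m, G) = m**2 + G*m
I = 92 (I = 1*(-7) + (6 - 1*(-5))*(-2 + (6 - 1*(-5))) = -7 + (6 + 5)*(-2 + (6 + 5)) = -7 + 11*(-2 + 11) = -7 + 11*9 = -7 + 99 = 92)
251809 - (-10/47 - 173)*I = 251809 - (-10/47 - 173)*92 = 251809 - (-8141)*92/47 = 251809 - 1*(-748972/47) = 251809 + 748972/47 = 12583995/47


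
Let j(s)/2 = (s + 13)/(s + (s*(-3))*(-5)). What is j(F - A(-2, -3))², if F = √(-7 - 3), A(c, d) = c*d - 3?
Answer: 5*(-2*√10 + 9*I)/(32*(-I + 6*√10)) ≈ -0.055834 + 0.071173*I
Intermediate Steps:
A(c, d) = -3 + c*d
F = I*√10 (F = √(-10) = I*√10 ≈ 3.1623*I)
j(s) = (13 + s)/(8*s) (j(s) = 2*((s + 13)/(s + (s*(-3))*(-5))) = 2*((13 + s)/(s - 3*s*(-5))) = 2*((13 + s)/(s + 15*s)) = 2*((13 + s)/((16*s))) = 2*((13 + s)*(1/(16*s))) = 2*((13 + s)/(16*s)) = (13 + s)/(8*s))
j(F - A(-2, -3))² = ((13 + (I*√10 - (-3 - 2*(-3))))/(8*(I*√10 - (-3 - 2*(-3)))))² = ((13 + (I*√10 - (-3 + 6)))/(8*(I*√10 - (-3 + 6))))² = ((13 + (I*√10 - 1*3))/(8*(I*√10 - 1*3)))² = ((13 + (I*√10 - 3))/(8*(I*√10 - 3)))² = ((13 + (-3 + I*√10))/(8*(-3 + I*√10)))² = ((10 + I*√10)/(8*(-3 + I*√10)))² = (10 + I*√10)²/(64*(-3 + I*√10)²)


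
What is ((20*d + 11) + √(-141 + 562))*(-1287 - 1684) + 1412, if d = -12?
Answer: 681771 - 2971*√421 ≈ 6.2081e+5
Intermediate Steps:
((20*d + 11) + √(-141 + 562))*(-1287 - 1684) + 1412 = ((20*(-12) + 11) + √(-141 + 562))*(-1287 - 1684) + 1412 = ((-240 + 11) + √421)*(-2971) + 1412 = (-229 + √421)*(-2971) + 1412 = (680359 - 2971*√421) + 1412 = 681771 - 2971*√421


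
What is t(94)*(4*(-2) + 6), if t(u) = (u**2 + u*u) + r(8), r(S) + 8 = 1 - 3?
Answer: -35324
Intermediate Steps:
r(S) = -10 (r(S) = -8 + (1 - 3) = -8 - 2 = -10)
t(u) = -10 + 2*u**2 (t(u) = (u**2 + u*u) - 10 = (u**2 + u**2) - 10 = 2*u**2 - 10 = -10 + 2*u**2)
t(94)*(4*(-2) + 6) = (-10 + 2*94**2)*(4*(-2) + 6) = (-10 + 2*8836)*(-8 + 6) = (-10 + 17672)*(-2) = 17662*(-2) = -35324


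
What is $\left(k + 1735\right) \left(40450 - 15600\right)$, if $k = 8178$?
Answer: $246338050$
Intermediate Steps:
$\left(k + 1735\right) \left(40450 - 15600\right) = \left(8178 + 1735\right) \left(40450 - 15600\right) = 9913 \cdot 24850 = 246338050$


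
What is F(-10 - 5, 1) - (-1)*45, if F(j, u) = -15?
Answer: 30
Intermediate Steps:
F(-10 - 5, 1) - (-1)*45 = -15 - (-1)*45 = -15 - 1*(-45) = -15 + 45 = 30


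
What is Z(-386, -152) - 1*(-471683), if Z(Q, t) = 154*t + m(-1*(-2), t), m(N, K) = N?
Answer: 448277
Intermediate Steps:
Z(Q, t) = 2 + 154*t (Z(Q, t) = 154*t - 1*(-2) = 154*t + 2 = 2 + 154*t)
Z(-386, -152) - 1*(-471683) = (2 + 154*(-152)) - 1*(-471683) = (2 - 23408) + 471683 = -23406 + 471683 = 448277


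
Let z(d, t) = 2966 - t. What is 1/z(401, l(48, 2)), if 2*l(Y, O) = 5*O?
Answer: 1/2961 ≈ 0.00033772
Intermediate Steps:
l(Y, O) = 5*O/2 (l(Y, O) = (5*O)/2 = 5*O/2)
1/z(401, l(48, 2)) = 1/(2966 - 5*2/2) = 1/(2966 - 1*5) = 1/(2966 - 5) = 1/2961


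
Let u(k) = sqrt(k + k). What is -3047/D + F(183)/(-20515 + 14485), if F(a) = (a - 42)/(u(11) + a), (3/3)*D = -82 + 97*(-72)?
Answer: 17075571902/39610035185 + 47*sqrt(22)/67268670 ≈ 0.43110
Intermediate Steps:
D = -7066 (D = -82 + 97*(-72) = -82 - 6984 = -7066)
u(k) = sqrt(2)*sqrt(k) (u(k) = sqrt(2*k) = sqrt(2)*sqrt(k))
F(a) = (-42 + a)/(a + sqrt(22)) (F(a) = (a - 42)/(sqrt(2)*sqrt(11) + a) = (-42 + a)/(sqrt(22) + a) = (-42 + a)/(a + sqrt(22)))
-3047/D + F(183)/(-20515 + 14485) = -3047/(-7066) + ((-42 + 183)/(183 + sqrt(22)))/(-20515 + 14485) = -3047*(-1/7066) + (141/(183 + sqrt(22)))/(-6030) = 3047/7066 + (141/(183 + sqrt(22)))*(-1/6030) = 3047/7066 - 47/(2010*(183 + sqrt(22)))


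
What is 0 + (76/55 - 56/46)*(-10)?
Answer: -416/253 ≈ -1.6443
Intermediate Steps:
0 + (76/55 - 56/46)*(-10) = 0 + (76*(1/55) - 56*1/46)*(-10) = 0 + (76/55 - 28/23)*(-10) = 0 + (208/1265)*(-10) = 0 - 416/253 = -416/253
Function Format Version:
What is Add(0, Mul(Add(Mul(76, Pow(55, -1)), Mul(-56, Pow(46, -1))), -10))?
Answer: Rational(-416, 253) ≈ -1.6443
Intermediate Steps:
Add(0, Mul(Add(Mul(76, Pow(55, -1)), Mul(-56, Pow(46, -1))), -10)) = Add(0, Mul(Add(Mul(76, Rational(1, 55)), Mul(-56, Rational(1, 46))), -10)) = Add(0, Mul(Add(Rational(76, 55), Rational(-28, 23)), -10)) = Add(0, Mul(Rational(208, 1265), -10)) = Add(0, Rational(-416, 253)) = Rational(-416, 253)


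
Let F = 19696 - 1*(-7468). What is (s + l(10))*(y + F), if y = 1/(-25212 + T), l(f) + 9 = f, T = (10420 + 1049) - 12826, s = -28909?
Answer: -20863490866020/26569 ≈ -7.8526e+8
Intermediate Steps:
F = 27164 (F = 19696 + 7468 = 27164)
T = -1357 (T = 11469 - 12826 = -1357)
l(f) = -9 + f
y = -1/26569 (y = 1/(-25212 - 1357) = 1/(-26569) = -1/26569 ≈ -3.7638e-5)
(s + l(10))*(y + F) = (-28909 + (-9 + 10))*(-1/26569 + 27164) = (-28909 + 1)*(721720315/26569) = -28908*721720315/26569 = -20863490866020/26569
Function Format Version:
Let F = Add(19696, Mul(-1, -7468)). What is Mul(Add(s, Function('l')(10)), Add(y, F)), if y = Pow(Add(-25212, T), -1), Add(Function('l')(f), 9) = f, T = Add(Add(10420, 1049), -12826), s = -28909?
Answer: Rational(-20863490866020, 26569) ≈ -7.8526e+8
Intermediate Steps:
F = 27164 (F = Add(19696, 7468) = 27164)
T = -1357 (T = Add(11469, -12826) = -1357)
Function('l')(f) = Add(-9, f)
y = Rational(-1, 26569) (y = Pow(Add(-25212, -1357), -1) = Pow(-26569, -1) = Rational(-1, 26569) ≈ -3.7638e-5)
Mul(Add(s, Function('l')(10)), Add(y, F)) = Mul(Add(-28909, Add(-9, 10)), Add(Rational(-1, 26569), 27164)) = Mul(Add(-28909, 1), Rational(721720315, 26569)) = Mul(-28908, Rational(721720315, 26569)) = Rational(-20863490866020, 26569)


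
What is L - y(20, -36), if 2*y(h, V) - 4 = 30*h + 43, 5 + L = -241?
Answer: -1139/2 ≈ -569.50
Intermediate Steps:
L = -246 (L = -5 - 241 = -246)
y(h, V) = 47/2 + 15*h (y(h, V) = 2 + (30*h + 43)/2 = 2 + (43 + 30*h)/2 = 2 + (43/2 + 15*h) = 47/2 + 15*h)
L - y(20, -36) = -246 - (47/2 + 15*20) = -246 - (47/2 + 300) = -246 - 1*647/2 = -246 - 647/2 = -1139/2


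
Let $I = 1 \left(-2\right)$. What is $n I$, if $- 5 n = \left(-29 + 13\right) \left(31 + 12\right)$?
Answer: $- \frac{1376}{5} \approx -275.2$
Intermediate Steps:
$n = \frac{688}{5}$ ($n = - \frac{\left(-29 + 13\right) \left(31 + 12\right)}{5} = - \frac{\left(-16\right) 43}{5} = \left(- \frac{1}{5}\right) \left(-688\right) = \frac{688}{5} \approx 137.6$)
$I = -2$
$n I = \frac{688}{5} \left(-2\right) = - \frac{1376}{5}$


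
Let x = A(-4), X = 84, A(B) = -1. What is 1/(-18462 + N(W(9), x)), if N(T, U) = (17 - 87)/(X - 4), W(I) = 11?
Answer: -8/147703 ≈ -5.4163e-5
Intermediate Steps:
x = -1
N(T, U) = -7/8 (N(T, U) = (17 - 87)/(84 - 4) = -70/80 = -70*1/80 = -7/8)
1/(-18462 + N(W(9), x)) = 1/(-18462 - 7/8) = 1/(-147703/8) = -8/147703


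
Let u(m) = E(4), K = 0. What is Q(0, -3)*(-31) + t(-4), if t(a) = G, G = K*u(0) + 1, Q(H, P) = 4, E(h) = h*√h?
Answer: -123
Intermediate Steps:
E(h) = h^(3/2)
u(m) = 8 (u(m) = 4^(3/2) = 8)
G = 1 (G = 0*8 + 1 = 0 + 1 = 1)
t(a) = 1
Q(0, -3)*(-31) + t(-4) = 4*(-31) + 1 = -124 + 1 = -123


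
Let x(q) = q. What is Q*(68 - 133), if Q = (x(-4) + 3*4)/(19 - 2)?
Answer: -520/17 ≈ -30.588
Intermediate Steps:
Q = 8/17 (Q = (-4 + 3*4)/(19 - 2) = (-4 + 12)/17 = 8*(1/17) = 8/17 ≈ 0.47059)
Q*(68 - 133) = 8*(68 - 133)/17 = (8/17)*(-65) = -520/17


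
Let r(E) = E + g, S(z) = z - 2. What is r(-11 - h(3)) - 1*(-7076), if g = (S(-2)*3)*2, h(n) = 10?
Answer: 7031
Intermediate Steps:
S(z) = -2 + z
g = -24 (g = ((-2 - 2)*3)*2 = -4*3*2 = -12*2 = -24)
r(E) = -24 + E (r(E) = E - 24 = -24 + E)
r(-11 - h(3)) - 1*(-7076) = (-24 + (-11 - 1*10)) - 1*(-7076) = (-24 + (-11 - 10)) + 7076 = (-24 - 21) + 7076 = -45 + 7076 = 7031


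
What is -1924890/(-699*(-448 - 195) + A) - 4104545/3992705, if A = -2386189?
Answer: -26388571949/773279954006 ≈ -0.034126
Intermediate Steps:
-1924890/(-699*(-448 - 195) + A) - 4104545/3992705 = -1924890/(-699*(-448 - 195) - 2386189) - 4104545/3992705 = -1924890/(-699*(-643) - 2386189) - 4104545*1/3992705 = -1924890/(449457 - 2386189) - 820909/798541 = -1924890/(-1936732) - 820909/798541 = -1924890*(-1/1936732) - 820909/798541 = 962445/968366 - 820909/798541 = -26388571949/773279954006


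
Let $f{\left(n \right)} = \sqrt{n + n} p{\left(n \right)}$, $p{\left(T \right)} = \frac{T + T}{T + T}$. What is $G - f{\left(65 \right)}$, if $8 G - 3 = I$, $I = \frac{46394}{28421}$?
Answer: $\frac{131657}{227368} - \sqrt{130} \approx -10.823$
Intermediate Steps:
$I = \frac{46394}{28421}$ ($I = 46394 \cdot \frac{1}{28421} = \frac{46394}{28421} \approx 1.6324$)
$p{\left(T \right)} = 1$ ($p{\left(T \right)} = \frac{2 T}{2 T} = 2 T \frac{1}{2 T} = 1$)
$G = \frac{131657}{227368}$ ($G = \frac{3}{8} + \frac{1}{8} \cdot \frac{46394}{28421} = \frac{3}{8} + \frac{23197}{113684} = \frac{131657}{227368} \approx 0.57905$)
$f{\left(n \right)} = \sqrt{2} \sqrt{n}$ ($f{\left(n \right)} = \sqrt{n + n} 1 = \sqrt{2 n} 1 = \sqrt{2} \sqrt{n} 1 = \sqrt{2} \sqrt{n}$)
$G - f{\left(65 \right)} = \frac{131657}{227368} - \sqrt{2} \sqrt{65} = \frac{131657}{227368} - \sqrt{130}$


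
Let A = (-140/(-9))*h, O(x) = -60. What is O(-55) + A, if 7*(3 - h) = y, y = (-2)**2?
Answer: -200/9 ≈ -22.222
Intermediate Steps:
y = 4
h = 17/7 (h = 3 - 1/7*4 = 3 - 4/7 = 17/7 ≈ 2.4286)
A = 340/9 (A = -140/(-9)*(17/7) = -140*(-1/9)*(17/7) = (140/9)*(17/7) = 340/9 ≈ 37.778)
O(-55) + A = -60 + 340/9 = -200/9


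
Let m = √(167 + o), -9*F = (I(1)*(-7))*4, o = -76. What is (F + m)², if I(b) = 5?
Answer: 26971/81 + 280*√91/9 ≈ 629.76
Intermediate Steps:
F = 140/9 (F = -5*(-7)*4/9 = -(-35)*4/9 = -⅑*(-140) = 140/9 ≈ 15.556)
m = √91 (m = √(167 - 76) = √91 ≈ 9.5394)
(F + m)² = (140/9 + √91)²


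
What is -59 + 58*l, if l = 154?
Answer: 8873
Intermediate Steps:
-59 + 58*l = -59 + 58*154 = -59 + 8932 = 8873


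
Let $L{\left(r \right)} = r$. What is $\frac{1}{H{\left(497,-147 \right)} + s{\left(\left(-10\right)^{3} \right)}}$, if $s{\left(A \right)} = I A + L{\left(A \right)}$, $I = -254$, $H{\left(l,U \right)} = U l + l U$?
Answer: $\frac{1}{106882} \approx 9.3561 \cdot 10^{-6}$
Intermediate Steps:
$H{\left(l,U \right)} = 2 U l$ ($H{\left(l,U \right)} = U l + U l = 2 U l$)
$s{\left(A \right)} = - 253 A$ ($s{\left(A \right)} = - 254 A + A = - 253 A$)
$\frac{1}{H{\left(497,-147 \right)} + s{\left(\left(-10\right)^{3} \right)}} = \frac{1}{2 \left(-147\right) 497 - 253 \left(-10\right)^{3}} = \frac{1}{-146118 - -253000} = \frac{1}{-146118 + 253000} = \frac{1}{106882}$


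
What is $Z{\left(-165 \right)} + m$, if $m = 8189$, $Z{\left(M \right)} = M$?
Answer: $8024$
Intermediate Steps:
$Z{\left(-165 \right)} + m = -165 + 8189 = 8024$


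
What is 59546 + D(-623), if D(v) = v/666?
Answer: 39657013/666 ≈ 59545.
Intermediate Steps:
D(v) = v/666 (D(v) = v*(1/666) = v/666)
59546 + D(-623) = 59546 + (1/666)*(-623) = 59546 - 623/666 = 39657013/666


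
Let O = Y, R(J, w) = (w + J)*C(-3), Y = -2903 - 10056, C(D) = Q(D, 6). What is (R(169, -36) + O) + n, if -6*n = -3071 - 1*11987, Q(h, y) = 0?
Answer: -31348/3 ≈ -10449.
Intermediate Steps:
C(D) = 0
Y = -12959
R(J, w) = 0 (R(J, w) = (w + J)*0 = (J + w)*0 = 0)
O = -12959
n = 7529/3 (n = -(-3071 - 1*11987)/6 = -(-3071 - 11987)/6 = -⅙*(-15058) = 7529/3 ≈ 2509.7)
(R(169, -36) + O) + n = (0 - 12959) + 7529/3 = -12959 + 7529/3 = -31348/3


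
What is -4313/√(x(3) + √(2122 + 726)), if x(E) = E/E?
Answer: -4313/√(1 + 4*√178) ≈ -584.94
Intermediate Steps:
x(E) = 1
-4313/√(x(3) + √(2122 + 726)) = -4313/√(1 + √(2122 + 726)) = -4313/√(1 + √2848) = -4313/√(1 + 4*√178)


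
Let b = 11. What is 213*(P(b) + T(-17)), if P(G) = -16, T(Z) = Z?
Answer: -7029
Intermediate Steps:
213*(P(b) + T(-17)) = 213*(-16 - 17) = 213*(-33) = -7029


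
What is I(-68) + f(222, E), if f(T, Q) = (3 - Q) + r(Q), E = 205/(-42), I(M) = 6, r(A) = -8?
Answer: 247/42 ≈ 5.8810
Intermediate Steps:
E = -205/42 (E = 205*(-1/42) = -205/42 ≈ -4.8810)
f(T, Q) = -5 - Q (f(T, Q) = (3 - Q) - 8 = -5 - Q)
I(-68) + f(222, E) = 6 + (-5 - 1*(-205/42)) = 6 + (-5 + 205/42) = 6 - 5/42 = 247/42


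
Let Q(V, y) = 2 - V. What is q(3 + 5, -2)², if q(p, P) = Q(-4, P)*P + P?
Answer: 196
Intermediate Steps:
q(p, P) = 7*P (q(p, P) = (2 - 1*(-4))*P + P = (2 + 4)*P + P = 6*P + P = 7*P)
q(3 + 5, -2)² = (7*(-2))² = (-14)² = 196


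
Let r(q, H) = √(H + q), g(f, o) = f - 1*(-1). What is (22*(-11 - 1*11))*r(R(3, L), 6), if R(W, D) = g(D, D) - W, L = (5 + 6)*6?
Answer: -484*√70 ≈ -4049.4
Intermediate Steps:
L = 66 (L = 11*6 = 66)
g(f, o) = 1 + f (g(f, o) = f + 1 = 1 + f)
R(W, D) = 1 + D - W (R(W, D) = (1 + D) - W = 1 + D - W)
(22*(-11 - 1*11))*r(R(3, L), 6) = (22*(-11 - 1*11))*√(6 + (1 + 66 - 1*3)) = (22*(-11 - 11))*√(6 + (1 + 66 - 3)) = (22*(-22))*√(6 + 64) = -484*√70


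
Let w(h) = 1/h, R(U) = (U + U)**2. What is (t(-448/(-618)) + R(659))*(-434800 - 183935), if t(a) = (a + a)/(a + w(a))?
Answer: -156555034079312700/145657 ≈ -1.0748e+12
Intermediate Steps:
R(U) = 4*U**2 (R(U) = (2*U)**2 = 4*U**2)
t(a) = 2*a/(a + 1/a) (t(a) = (a + a)/(a + 1/a) = (2*a)/(a + 1/a) = 2*a/(a + 1/a))
(t(-448/(-618)) + R(659))*(-434800 - 183935) = (2*(-448/(-618))**2/(1 + (-448/(-618))**2) + 4*659**2)*(-434800 - 183935) = (2*(-448*(-1/618))**2/(1 + (-448*(-1/618))**2) + 4*434281)*(-618735) = (2*(224/309)**2/(1 + (224/309)**2) + 1737124)*(-618735) = (2*(50176/95481)/(1 + 50176/95481) + 1737124)*(-618735) = (2*(50176/95481)/(145657/95481) + 1737124)*(-618735) = (2*(50176/95481)*(95481/145657) + 1737124)*(-618735) = (100352/145657 + 1737124)*(-618735) = (253024370820/145657)*(-618735) = -156555034079312700/145657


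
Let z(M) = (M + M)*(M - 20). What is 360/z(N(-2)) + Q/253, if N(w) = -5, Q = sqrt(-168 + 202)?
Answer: 36/25 + sqrt(34)/253 ≈ 1.4630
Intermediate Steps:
Q = sqrt(34) ≈ 5.8309
z(M) = 2*M*(-20 + M) (z(M) = (2*M)*(-20 + M) = 2*M*(-20 + M))
360/z(N(-2)) + Q/253 = 360/((2*(-5)*(-20 - 5))) + sqrt(34)/253 = 360/((2*(-5)*(-25))) + sqrt(34)*(1/253) = 360/250 + sqrt(34)/253 = 360*(1/250) + sqrt(34)/253 = 36/25 + sqrt(34)/253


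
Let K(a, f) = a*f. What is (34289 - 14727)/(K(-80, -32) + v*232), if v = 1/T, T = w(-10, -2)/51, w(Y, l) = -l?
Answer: 9781/4238 ≈ 2.3079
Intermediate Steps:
T = 2/51 (T = -1*(-2)/51 = 2*(1/51) = 2/51 ≈ 0.039216)
v = 51/2 (v = 1/(2/51) = 51/2 ≈ 25.500)
(34289 - 14727)/(K(-80, -32) + v*232) = (34289 - 14727)/(-80*(-32) + (51/2)*232) = 19562/(2560 + 5916) = 19562/8476 = 19562*(1/8476) = 9781/4238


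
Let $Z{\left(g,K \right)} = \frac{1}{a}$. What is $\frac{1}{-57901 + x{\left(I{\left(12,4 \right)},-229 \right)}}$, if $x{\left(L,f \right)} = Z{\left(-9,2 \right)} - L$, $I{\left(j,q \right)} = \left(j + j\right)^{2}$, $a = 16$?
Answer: $- \frac{16}{935631} \approx -1.7101 \cdot 10^{-5}$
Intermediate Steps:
$Z{\left(g,K \right)} = \frac{1}{16}$
$I{\left(j,q \right)} = 4 j^{2}$ ($I{\left(j,q \right)} = \left(2 j\right)^{2} = 4 j^{2}$)
$x{\left(L,f \right)} = \frac{1}{16} - L$
$\frac{1}{-57901 + x{\left(I{\left(12,4 \right)},-229 \right)}} = \frac{1}{-57901 + \left(\frac{1}{16} - 4 \cdot 12^{2}\right)} = \frac{1}{-57901 + \left(\frac{1}{16} - 4 \cdot 144\right)} = \frac{1}{-57901 + \left(\frac{1}{16} - 576\right)} = \frac{1}{-57901 - \frac{9215}{16}} = \frac{1}{- \frac{935631}{16}} = - \frac{16}{935631}$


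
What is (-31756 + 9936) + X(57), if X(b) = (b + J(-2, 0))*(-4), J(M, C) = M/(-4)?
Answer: -22050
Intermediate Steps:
J(M, C) = -M/4 (J(M, C) = M*(-¼) = -M/4)
X(b) = -2 - 4*b (X(b) = (b - ¼*(-2))*(-4) = (b + ½)*(-4) = (½ + b)*(-4) = -2 - 4*b)
(-31756 + 9936) + X(57) = (-31756 + 9936) + (-2 - 4*57) = -21820 + (-2 - 228) = -21820 - 230 = -22050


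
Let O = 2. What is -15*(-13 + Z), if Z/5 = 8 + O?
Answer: -555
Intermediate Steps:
Z = 50 (Z = 5*(8 + 2) = 5*10 = 50)
-15*(-13 + Z) = -15*(-13 + 50) = -15*37 = -555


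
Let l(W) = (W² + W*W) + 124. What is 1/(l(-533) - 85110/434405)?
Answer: 86881/49374629040 ≈ 1.7596e-6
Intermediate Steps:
l(W) = 124 + 2*W² (l(W) = (W² + W²) + 124 = 2*W² + 124 = 124 + 2*W²)
1/(l(-533) - 85110/434405) = 1/((124 + 2*(-533)²) - 85110/434405) = 1/((124 + 2*284089) - 85110*1/434405) = 1/((124 + 568178) - 17022/86881) = 1/(568302 - 17022/86881) = 1/(49374629040/86881) = 86881/49374629040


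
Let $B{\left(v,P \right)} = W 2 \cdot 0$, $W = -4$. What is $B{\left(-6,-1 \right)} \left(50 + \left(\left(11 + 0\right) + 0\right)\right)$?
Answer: $0$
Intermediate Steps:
$B{\left(v,P \right)} = 0$ ($B{\left(v,P \right)} = - 4 \cdot 2 \cdot 0 = \left(-4\right) 0 = 0$)
$B{\left(-6,-1 \right)} \left(50 + \left(\left(11 + 0\right) + 0\right)\right) = 0 \left(50 + \left(\left(11 + 0\right) + 0\right)\right) = 0 \left(50 + \left(11 + 0\right)\right) = 0 \left(50 + 11\right) = 0 \cdot 61 = 0$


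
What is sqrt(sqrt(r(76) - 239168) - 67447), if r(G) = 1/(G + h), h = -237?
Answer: sqrt(-1748293687 + 161*I*sqrt(6199473889))/161 ≈ 0.94154 + 259.71*I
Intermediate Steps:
r(G) = 1/(-237 + G) (r(G) = 1/(G - 237) = 1/(-237 + G))
sqrt(sqrt(r(76) - 239168) - 67447) = sqrt(sqrt(1/(-237 + 76) - 239168) - 67447) = sqrt(sqrt(1/(-161) - 239168) - 67447) = sqrt(sqrt(-1/161 - 239168) - 67447) = sqrt(sqrt(-38506049/161) - 67447) = sqrt(I*sqrt(6199473889)/161 - 67447) = sqrt(-67447 + I*sqrt(6199473889)/161)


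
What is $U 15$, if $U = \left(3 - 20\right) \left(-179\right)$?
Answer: $45645$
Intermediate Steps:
$U = 3043$ ($U = \left(3 - 20\right) \left(-179\right) = \left(-17\right) \left(-179\right) = 3043$)
$U 15 = 3043 \cdot 15 = 45645$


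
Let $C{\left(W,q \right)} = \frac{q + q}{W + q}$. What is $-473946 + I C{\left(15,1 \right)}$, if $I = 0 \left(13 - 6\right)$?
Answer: $-473946$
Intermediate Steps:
$I = 0$ ($I = 0 \cdot 7 = 0$)
$C{\left(W,q \right)} = \frac{2 q}{W + q}$
$-473946 + I C{\left(15,1 \right)} = -473946 + 0 \cdot 2 \cdot 1 \frac{1}{15 + 1} = -473946 + 0 \cdot 2 \cdot 1 \cdot \frac{1}{16} = -473946 + 0 \cdot \frac{1}{8} = -473946 + 0 = -473946$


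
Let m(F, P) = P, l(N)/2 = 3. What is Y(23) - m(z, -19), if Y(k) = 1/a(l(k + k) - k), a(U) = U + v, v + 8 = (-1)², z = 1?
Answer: 455/24 ≈ 18.958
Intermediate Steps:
l(N) = 6 (l(N) = 2*3 = 6)
v = -7 (v = -8 + (-1)² = -8 + 1 = -7)
a(U) = -7 + U (a(U) = U - 7 = -7 + U)
Y(k) = 1/(-1 - k) (Y(k) = 1/(-7 + (6 - k)) = 1/(-1 - k))
Y(23) - m(z, -19) = -1/(1 + 23) - 1*(-19) = -1/24 + 19 = 455/24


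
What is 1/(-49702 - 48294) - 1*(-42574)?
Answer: 4172081703/97996 ≈ 42574.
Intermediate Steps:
1/(-49702 - 48294) - 1*(-42574) = 1/(-97996) + 42574 = -1/97996 + 42574 = 4172081703/97996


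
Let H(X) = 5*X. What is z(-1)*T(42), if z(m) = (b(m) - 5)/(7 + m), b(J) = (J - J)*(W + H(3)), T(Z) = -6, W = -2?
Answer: 5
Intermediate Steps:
b(J) = 0 (b(J) = (J - J)*(-2 + 5*3) = 0*(-2 + 15) = 0*13 = 0)
z(m) = -5/(7 + m) (z(m) = (0 - 5)/(7 + m) = -5/(7 + m))
z(-1)*T(42) = -5/(7 - 1)*(-6) = -5/6*(-6) = -5*⅙*(-6) = -⅚*(-6) = 5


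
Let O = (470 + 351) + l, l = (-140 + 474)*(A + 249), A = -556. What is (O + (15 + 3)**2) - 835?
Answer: -102228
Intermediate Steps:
l = -102538 (l = (-140 + 474)*(-556 + 249) = 334*(-307) = -102538)
O = -101717 (O = (470 + 351) - 102538 = 821 - 102538 = -101717)
(O + (15 + 3)**2) - 835 = (-101717 + (15 + 3)**2) - 835 = (-101717 + 18**2) - 835 = (-101717 + 324) - 835 = -101393 - 835 = -102228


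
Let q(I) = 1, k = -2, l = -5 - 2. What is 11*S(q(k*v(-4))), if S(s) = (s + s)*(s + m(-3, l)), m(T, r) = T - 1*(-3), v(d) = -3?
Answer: 22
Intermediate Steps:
l = -7
m(T, r) = 3 + T (m(T, r) = T + 3 = 3 + T)
S(s) = 2*s² (S(s) = (s + s)*(s + (3 - 3)) = (2*s)*(s + 0) = (2*s)*s = 2*s²)
11*S(q(k*v(-4))) = 11*(2*1²) = 11*(2*1) = 11*2 = 22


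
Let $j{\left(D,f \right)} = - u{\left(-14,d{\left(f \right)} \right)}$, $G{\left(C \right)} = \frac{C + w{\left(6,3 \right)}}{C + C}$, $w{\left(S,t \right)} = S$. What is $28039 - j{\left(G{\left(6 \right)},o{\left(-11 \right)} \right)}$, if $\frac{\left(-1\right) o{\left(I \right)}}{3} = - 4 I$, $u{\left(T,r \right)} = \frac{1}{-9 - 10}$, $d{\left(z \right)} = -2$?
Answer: $\frac{532740}{19} \approx 28039.0$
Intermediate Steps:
$u{\left(T,r \right)} = - \frac{1}{19}$ ($u{\left(T,r \right)} = \frac{1}{-19} = - \frac{1}{19}$)
$o{\left(I \right)} = 12 I$ ($o{\left(I \right)} = - 3 \left(- 4 I\right) = 12 I$)
$G{\left(C \right)} = \frac{6 + C}{2 C}$ ($G{\left(C \right)} = \frac{C + 6}{C + C} = \frac{6 + C}{2 C}$)
$j{\left(D,f \right)} = \frac{1}{19}$ ($j{\left(D,f \right)} = \left(-1\right) \left(- \frac{1}{19}\right) = \frac{1}{19}$)
$28039 - j{\left(G{\left(6 \right)},o{\left(-11 \right)} \right)} = 28039 - \frac{1}{19} = \frac{532740}{19}$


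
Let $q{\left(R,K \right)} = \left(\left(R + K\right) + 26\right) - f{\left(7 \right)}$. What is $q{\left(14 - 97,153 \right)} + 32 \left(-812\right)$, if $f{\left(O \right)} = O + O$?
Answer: $-25902$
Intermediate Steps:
$f{\left(O \right)} = 2 O$
$q{\left(R,K \right)} = 12 + K + R$ ($q{\left(R,K \right)} = \left(\left(R + K\right) + 26\right) - 2 \cdot 7 = \left(\left(K + R\right) + 26\right) - 14 = \left(26 + K + R\right) - 14 = 12 + K + R$)
$q{\left(14 - 97,153 \right)} + 32 \left(-812\right) = \left(12 + 153 + \left(14 - 97\right)\right) + 32 \left(-812\right) = \left(12 + 153 + \left(14 - 97\right)\right) - 25984 = \left(12 + 153 - 83\right) - 25984 = 82 - 25984 = -25902$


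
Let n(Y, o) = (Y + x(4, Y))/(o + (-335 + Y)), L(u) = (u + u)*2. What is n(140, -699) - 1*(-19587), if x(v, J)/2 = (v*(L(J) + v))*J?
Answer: 8439479/447 ≈ 18880.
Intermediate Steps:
L(u) = 4*u (L(u) = (2*u)*2 = 4*u)
x(v, J) = 2*J*v*(v + 4*J) (x(v, J) = 2*((v*(4*J + v))*J) = 2*((v*(v + 4*J))*J) = 2*(J*v*(v + 4*J)) = 2*J*v*(v + 4*J))
n(Y, o) = (Y + 8*Y*(4 + 4*Y))/(-335 + Y + o) (n(Y, o) = (Y + 2*Y*4*(4 + 4*Y))/(o + (-335 + Y)) = (Y + 8*Y*(4 + 4*Y))/(-335 + Y + o))
n(140, -699) - 1*(-19587) = 140*(33 + 32*140)/(-335 + 140 - 699) - 1*(-19587) = 140*(33 + 4480)/(-894) + 19587 = 140*(-1/894)*4513 + 19587 = -315910/447 + 19587 = 8439479/447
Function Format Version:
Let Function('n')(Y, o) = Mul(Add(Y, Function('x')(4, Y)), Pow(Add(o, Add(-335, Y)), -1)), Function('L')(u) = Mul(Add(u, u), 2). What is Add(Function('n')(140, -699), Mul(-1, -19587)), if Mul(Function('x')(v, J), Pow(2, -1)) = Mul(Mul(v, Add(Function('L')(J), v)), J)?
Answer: Rational(8439479, 447) ≈ 18880.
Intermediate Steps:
Function('L')(u) = Mul(4, u) (Function('L')(u) = Mul(Mul(2, u), 2) = Mul(4, u))
Function('x')(v, J) = Mul(2, J, v, Add(v, Mul(4, J))) (Function('x')(v, J) = Mul(2, Mul(Mul(v, Add(Mul(4, J), v)), J)) = Mul(2, Mul(Mul(v, Add(v, Mul(4, J))), J)) = Mul(2, Mul(J, v, Add(v, Mul(4, J)))) = Mul(2, J, v, Add(v, Mul(4, J))))
Function('n')(Y, o) = Mul(Pow(Add(-335, Y, o), -1), Add(Y, Mul(8, Y, Add(4, Mul(4, Y))))) (Function('n')(Y, o) = Mul(Add(Y, Mul(2, Y, 4, Add(4, Mul(4, Y)))), Pow(Add(o, Add(-335, Y)), -1)) = Mul(Add(Y, Mul(8, Y, Add(4, Mul(4, Y)))), Pow(Add(-335, Y, o), -1)) = Mul(Pow(Add(-335, Y, o), -1), Add(Y, Mul(8, Y, Add(4, Mul(4, Y))))))
Add(Function('n')(140, -699), Mul(-1, -19587)) = Add(Mul(140, Pow(Add(-335, 140, -699), -1), Add(33, Mul(32, 140))), Mul(-1, -19587)) = Add(Mul(140, Pow(-894, -1), Add(33, 4480)), 19587) = Add(Mul(140, Rational(-1, 894), 4513), 19587) = Add(Rational(-315910, 447), 19587) = Rational(8439479, 447)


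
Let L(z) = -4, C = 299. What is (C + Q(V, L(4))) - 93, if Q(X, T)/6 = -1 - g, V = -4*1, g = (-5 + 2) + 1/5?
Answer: 1084/5 ≈ 216.80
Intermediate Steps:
g = -14/5 (g = -3 + 1*(⅕) = -3 + ⅕ = -14/5 ≈ -2.8000)
V = -4
Q(X, T) = 54/5 (Q(X, T) = 6*(-1 - 1*(-14/5)) = 6*(-1 + 14/5) = 6*(9/5) = 54/5)
(C + Q(V, L(4))) - 93 = (299 + 54/5) - 93 = 1549/5 - 93 = 1084/5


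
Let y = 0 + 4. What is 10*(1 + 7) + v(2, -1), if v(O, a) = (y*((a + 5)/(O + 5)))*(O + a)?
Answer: 576/7 ≈ 82.286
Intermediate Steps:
y = 4
v(O, a) = 4*(5 + a)*(O + a)/(5 + O) (v(O, a) = (4*((a + 5)/(O + 5)))*(O + a) = (4*((5 + a)/(5 + O)))*(O + a) = (4*(5 + a)/(5 + O))*(O + a) = 4*(5 + a)*(O + a)/(5 + O))
10*(1 + 7) + v(2, -1) = 10*(1 + 7) + 4*((-1)² + 5*2 + 5*(-1) + 2*(-1))/(5 + 2) = 10*8 + 4*(1 + 10 - 5 - 2)/7 = 80 + 4*(⅐)*4 = 80 + 16/7 = 576/7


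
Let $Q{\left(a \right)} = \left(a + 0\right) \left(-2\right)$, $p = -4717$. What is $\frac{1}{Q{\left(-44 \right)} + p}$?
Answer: $- \frac{1}{4629} \approx -0.00021603$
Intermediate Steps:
$Q{\left(a \right)} = - 2 a$ ($Q{\left(a \right)} = a \left(-2\right) = - 2 a$)
$\frac{1}{Q{\left(-44 \right)} + p} = \frac{1}{\left(-2\right) \left(-44\right) - 4717} = \frac{1}{88 - 4717} = \frac{1}{-4629} = - \frac{1}{4629}$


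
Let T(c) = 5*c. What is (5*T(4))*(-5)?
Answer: -500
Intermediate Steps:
(5*T(4))*(-5) = (5*(5*4))*(-5) = (5*20)*(-5) = 100*(-5) = -500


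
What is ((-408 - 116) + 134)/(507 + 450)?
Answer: -130/319 ≈ -0.40752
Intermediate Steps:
((-408 - 116) + 134)/(507 + 450) = (-524 + 134)/957 = -390*1/957 = -130/319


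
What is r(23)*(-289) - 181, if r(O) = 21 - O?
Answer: 397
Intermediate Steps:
r(23)*(-289) - 181 = (21 - 1*23)*(-289) - 181 = (21 - 23)*(-289) - 181 = -2*(-289) - 181 = 578 - 181 = 397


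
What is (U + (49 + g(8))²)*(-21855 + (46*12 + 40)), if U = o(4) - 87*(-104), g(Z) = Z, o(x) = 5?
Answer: -261577426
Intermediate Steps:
U = 9053 (U = 5 - 87*(-104) = 5 + 9048 = 9053)
(U + (49 + g(8))²)*(-21855 + (46*12 + 40)) = (9053 + (49 + 8)²)*(-21855 + (46*12 + 40)) = (9053 + 57²)*(-21855 + (552 + 40)) = (9053 + 3249)*(-21855 + 592) = 12302*(-21263) = -261577426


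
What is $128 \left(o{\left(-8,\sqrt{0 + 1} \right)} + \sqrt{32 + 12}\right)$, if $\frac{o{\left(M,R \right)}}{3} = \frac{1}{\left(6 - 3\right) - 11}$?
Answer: $-48 + 256 \sqrt{11} \approx 801.06$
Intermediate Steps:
$o{\left(M,R \right)} = - \frac{3}{8}$ ($o{\left(M,R \right)} = \frac{3}{\left(6 - 3\right) - 11} = \frac{3}{3 - 11} = \frac{3}{-8} = 3 \left(- \frac{1}{8}\right) = - \frac{3}{8}$)
$128 \left(o{\left(-8,\sqrt{0 + 1} \right)} + \sqrt{32 + 12}\right) = 128 \left(- \frac{3}{8} + \sqrt{32 + 12}\right) = 128 \left(- \frac{3}{8} + \sqrt{44}\right) = 128 \left(- \frac{3}{8} + 2 \sqrt{11}\right) = -48 + 256 \sqrt{11}$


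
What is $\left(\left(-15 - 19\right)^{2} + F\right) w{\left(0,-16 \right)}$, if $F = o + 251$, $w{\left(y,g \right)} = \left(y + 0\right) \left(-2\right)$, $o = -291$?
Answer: $0$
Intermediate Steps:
$w{\left(y,g \right)} = - 2 y$ ($w{\left(y,g \right)} = y \left(-2\right) = - 2 y$)
$F = -40$ ($F = -291 + 251 = -40$)
$\left(\left(-15 - 19\right)^{2} + F\right) w{\left(0,-16 \right)} = \left(\left(-15 - 19\right)^{2} - 40\right) \left(\left(-2\right) 0\right) = \left(\left(-34\right)^{2} - 40\right) 0 = \left(1156 - 40\right) 0 = 1116 \cdot 0 = 0$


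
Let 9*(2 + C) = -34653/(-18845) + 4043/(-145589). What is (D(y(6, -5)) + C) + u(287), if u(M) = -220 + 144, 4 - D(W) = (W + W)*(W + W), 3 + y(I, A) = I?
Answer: -2711219552668/24692622345 ≈ -109.80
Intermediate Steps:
y(I, A) = -3 + I
D(W) = 4 - 4*W² (D(W) = 4 - (W + W)*(W + W) = 4 - 2*W*2*W = 4 - 4*W²)
C = -44416339408/24692622345 (C = -2 + (-34653/(-18845) + 4043/(-145589))/9 = -2 + (-34653*(-1/18845) + 4043*(-1/145589))/9 = -2 + (34653/18845 - 4043/145589)/9 = -2 + (⅑)*(4968905282/2743624705) = -2 + 4968905282/24692622345 = -44416339408/24692622345 ≈ -1.7988)
u(M) = -76
(D(y(6, -5)) + C) + u(287) = ((4 - 4*(-3 + 6)²) - 44416339408/24692622345) - 76 = ((4 - 4*3²) - 44416339408/24692622345) - 76 = ((4 - 4*9) - 44416339408/24692622345) - 76 = ((4 - 36) - 44416339408/24692622345) - 76 = (-32 - 44416339408/24692622345) - 76 = -834580254448/24692622345 - 76 = -2711219552668/24692622345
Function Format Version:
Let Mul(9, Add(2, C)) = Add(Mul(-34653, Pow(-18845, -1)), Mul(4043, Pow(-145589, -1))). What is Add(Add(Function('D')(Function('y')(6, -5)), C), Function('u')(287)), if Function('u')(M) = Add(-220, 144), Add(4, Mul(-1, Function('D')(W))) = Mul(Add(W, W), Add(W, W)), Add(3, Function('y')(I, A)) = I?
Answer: Rational(-2711219552668, 24692622345) ≈ -109.80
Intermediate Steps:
Function('y')(I, A) = Add(-3, I)
Function('D')(W) = Add(4, Mul(-4, Pow(W, 2))) (Function('D')(W) = Add(4, Mul(-1, Mul(Add(W, W), Add(W, W)))) = Add(4, Mul(-1, Mul(Mul(2, W), Mul(2, W)))) = Add(4, Mul(-1, Mul(4, Pow(W, 2)))) = Add(4, Mul(-4, Pow(W, 2))))
C = Rational(-44416339408, 24692622345) (C = Add(-2, Mul(Rational(1, 9), Add(Mul(-34653, Pow(-18845, -1)), Mul(4043, Pow(-145589, -1))))) = Add(-2, Mul(Rational(1, 9), Add(Mul(-34653, Rational(-1, 18845)), Mul(4043, Rational(-1, 145589))))) = Add(-2, Mul(Rational(1, 9), Add(Rational(34653, 18845), Rational(-4043, 145589)))) = Add(-2, Mul(Rational(1, 9), Rational(4968905282, 2743624705))) = Add(-2, Rational(4968905282, 24692622345)) = Rational(-44416339408, 24692622345) ≈ -1.7988)
Function('u')(M) = -76
Add(Add(Function('D')(Function('y')(6, -5)), C), Function('u')(287)) = Add(Add(Add(4, Mul(-4, Pow(Add(-3, 6), 2))), Rational(-44416339408, 24692622345)), -76) = Add(Add(Add(4, Mul(-4, Pow(3, 2))), Rational(-44416339408, 24692622345)), -76) = Add(Add(Add(4, Mul(-4, 9)), Rational(-44416339408, 24692622345)), -76) = Add(Add(Add(4, -36), Rational(-44416339408, 24692622345)), -76) = Add(Add(-32, Rational(-44416339408, 24692622345)), -76) = Add(Rational(-834580254448, 24692622345), -76) = Rational(-2711219552668, 24692622345)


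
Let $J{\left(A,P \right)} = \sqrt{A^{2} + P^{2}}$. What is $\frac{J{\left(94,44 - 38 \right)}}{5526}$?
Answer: $\frac{\sqrt{2218}}{2763} \approx 0.017045$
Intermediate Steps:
$\frac{J{\left(94,44 - 38 \right)}}{5526} = \frac{\sqrt{94^{2} + \left(44 - 38\right)^{2}}}{5526} = \sqrt{8836 + 6^{2}} \cdot \frac{1}{5526} = \sqrt{8836 + 36} \cdot \frac{1}{5526} = \sqrt{8872} \cdot \frac{1}{5526} = 2 \sqrt{2218} \cdot \frac{1}{5526} = \frac{\sqrt{2218}}{2763}$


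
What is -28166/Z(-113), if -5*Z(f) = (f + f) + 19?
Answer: -140830/207 ≈ -680.34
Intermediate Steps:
Z(f) = -19/5 - 2*f/5 (Z(f) = -((f + f) + 19)/5 = -(2*f + 19)/5 = -(19 + 2*f)/5 = -19/5 - 2*f/5)
-28166/Z(-113) = -28166/(-19/5 - 2/5*(-113)) = -28166/(-19/5 + 226/5) = -28166/207/5 = -28166*5/207 = -140830/207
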